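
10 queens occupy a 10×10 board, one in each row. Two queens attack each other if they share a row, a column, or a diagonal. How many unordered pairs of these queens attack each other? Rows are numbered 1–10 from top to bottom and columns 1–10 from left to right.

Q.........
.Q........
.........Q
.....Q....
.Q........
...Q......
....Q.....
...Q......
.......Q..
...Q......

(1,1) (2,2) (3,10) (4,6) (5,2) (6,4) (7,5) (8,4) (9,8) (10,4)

Same column: (2,2)–(5,2) (column 2); (6,4)–(8,4) (column 4); (6,4)–(10,4) (column 4); (8,4)–(10,4) (column 4).
Same diagonal: (1,1)–(2,2) (|1−2| = |1−2| = 1); (4,6)–(6,4) (|4−6| = |6−4| = 2); (6,4)–(7,5) (|6−7| = |4−5| = 1); (7,5)–(8,4) (|7−8| = |5−4| = 1).
Total attacking pairs: 8.

8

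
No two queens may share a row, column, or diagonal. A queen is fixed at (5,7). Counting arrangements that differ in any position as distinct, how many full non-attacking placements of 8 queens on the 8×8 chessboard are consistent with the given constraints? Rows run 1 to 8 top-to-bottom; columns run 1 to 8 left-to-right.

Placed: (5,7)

8

Branch on row 1: col 1 → 1; col 2 → 0; col 4 → 3; col 5 → 3; col 6 → 0; col 8 → 1.
Sum: 1 + 0 + 3 + 3 + 0 + 1 = 8.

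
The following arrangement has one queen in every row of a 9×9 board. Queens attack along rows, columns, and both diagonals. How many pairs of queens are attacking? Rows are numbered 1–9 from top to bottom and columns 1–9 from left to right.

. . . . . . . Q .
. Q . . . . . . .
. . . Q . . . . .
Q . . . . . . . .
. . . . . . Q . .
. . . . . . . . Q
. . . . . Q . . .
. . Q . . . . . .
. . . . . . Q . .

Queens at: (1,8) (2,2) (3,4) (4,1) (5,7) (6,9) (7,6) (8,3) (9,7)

1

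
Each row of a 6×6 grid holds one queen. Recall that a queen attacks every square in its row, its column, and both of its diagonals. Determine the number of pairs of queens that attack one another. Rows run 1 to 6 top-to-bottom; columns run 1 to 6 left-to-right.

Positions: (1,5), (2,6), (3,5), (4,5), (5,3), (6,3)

9

Same column: (1,5)–(3,5) (column 5); (1,5)–(4,5) (column 5); (3,5)–(4,5) (column 5); (5,3)–(6,3) (column 3).
Same diagonal: (1,5)–(2,6) (|1−2| = |5−6| = 1); (2,6)–(3,5) (|2−3| = |6−5| = 1); (2,6)–(5,3) (|2−5| = |6−3| = 3); (3,5)–(5,3) (|3−5| = |5−3| = 2); (4,5)–(6,3) (|4−6| = |5−3| = 2).
Total attacking pairs: 9.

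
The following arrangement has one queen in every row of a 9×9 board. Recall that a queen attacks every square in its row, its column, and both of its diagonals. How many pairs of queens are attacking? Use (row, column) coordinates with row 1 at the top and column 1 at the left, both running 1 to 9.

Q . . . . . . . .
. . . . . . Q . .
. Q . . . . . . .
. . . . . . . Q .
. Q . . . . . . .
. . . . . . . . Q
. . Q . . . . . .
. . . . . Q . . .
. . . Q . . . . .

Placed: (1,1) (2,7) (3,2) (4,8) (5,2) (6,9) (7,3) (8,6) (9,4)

1

Same column: (3,2)–(5,2) (column 2).
Total attacking pairs: 1.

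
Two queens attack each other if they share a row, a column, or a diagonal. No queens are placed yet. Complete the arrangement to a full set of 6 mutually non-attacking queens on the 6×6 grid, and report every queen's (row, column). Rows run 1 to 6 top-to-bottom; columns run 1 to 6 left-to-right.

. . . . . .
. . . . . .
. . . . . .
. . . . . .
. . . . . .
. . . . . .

(1,3) (2,6) (3,2) (4,5) (5,1) (6,4)

Row 1: Safe: 1, 2, 3, 4, 5, 6. Place at column 3.
Row 2: attacked by (1,3)→{2,3,4}. Safe: 1, 5, 6. Place at column 6.
Row 3: attacked by (1,3)→{1,3,5}; (2,6)→{5,6}. Safe: 2, 4. Place at column 2.
Row 4: attacked by (1,3)→{3,6}; (2,6)→{4,6}; (3,2)→{1,2,3}. Safe: 5. Place at column 5.
Row 5: attacked by (1,3)→{3}; (2,6)→{3,6}; (3,2)→{2,4}; (4,5)→{4,5,6}. Safe: 1. Place at column 1.
Row 6: attacked by (1,3)→{3}; (2,6)→{2,6}; (3,2)→{2,5}; (4,5)→{3,5}; (5,1)→{1,2}. Safe: 4. Place at column 4.
Columns [3, 6, 2, 5, 1, 4], r−c [-2, -4, 1, -1, 4, 2], r+c [4, 8, 5, 9, 6, 10] are all distinct, so no two queens attack.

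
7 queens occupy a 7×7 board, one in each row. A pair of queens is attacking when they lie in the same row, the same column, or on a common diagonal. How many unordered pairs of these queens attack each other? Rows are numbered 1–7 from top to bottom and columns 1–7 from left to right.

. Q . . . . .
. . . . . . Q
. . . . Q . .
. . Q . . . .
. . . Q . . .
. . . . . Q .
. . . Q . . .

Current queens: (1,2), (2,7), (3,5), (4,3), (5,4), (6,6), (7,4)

Same column: (5,4)–(7,4) (column 4).
Same diagonal: (2,7)–(5,4) (|2−5| = |7−4| = 3); (4,3)–(5,4) (|4−5| = |3−4| = 1).
Total attacking pairs: 3.

3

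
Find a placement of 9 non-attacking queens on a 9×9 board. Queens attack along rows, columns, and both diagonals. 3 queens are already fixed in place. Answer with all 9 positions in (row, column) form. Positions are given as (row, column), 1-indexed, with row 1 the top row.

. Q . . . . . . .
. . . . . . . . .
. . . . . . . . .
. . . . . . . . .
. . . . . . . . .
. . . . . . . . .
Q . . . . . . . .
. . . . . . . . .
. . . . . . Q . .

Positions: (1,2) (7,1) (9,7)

(1,2) (2,4) (3,8) (4,3) (5,9) (6,6) (7,1) (8,5) (9,7)

Row 2: attacked by (1,2)→{1,2,3}; (7,1)→{1,6}; (9,7)→{7}. Safe: 4, 5, 8, 9. Place at column 4.
Row 3: attacked by (1,2)→{2,4}; (2,4)→{3,4,5}; (7,1)→{1,5}; (9,7)→{1,7}. Safe: 6, 8, 9. Place at column 8.
Row 4: attacked by (1,2)→{2,5}; (2,4)→{2,4,6}; (3,8)→{7,8,9}; (7,1)→{1,4}; (9,7)→{2,7}. Safe: 3. Place at column 3.
Row 5: attacked by (1,2)→{2,6}; (2,4)→{1,4,7}; (3,8)→{6,8}; (4,3)→{2,3,4}; (7,1)→{1,3}; (9,7)→{3,7}. Safe: 5, 9. Place at column 9.
Row 6: attacked by (1,2)→{2,7}; (2,4)→{4,8}; (3,8)→{5,8}; (4,3)→{1,3,5}; (5,9)→{8,9}; (7,1)→{1,2}; (9,7)→{4,7}. Safe: 6. Place at column 6.
Row 8: attacked by (1,2)→{2,9}; (2,4)→{4}; (3,8)→{3,8}; (4,3)→{3,7}; (5,9)→{6,9}; (6,6)→{4,6,8}; (7,1)→{1,2}; (9,7)→{6,7,8}. Safe: 5. Place at column 5.
Columns [2, 4, 8, 3, 9, 6, 1, 5, 7], r−c [-1, -2, -5, 1, -4, 0, 6, 3, 2], r+c [3, 6, 11, 7, 14, 12, 8, 13, 16] are all distinct, so no two queens attack.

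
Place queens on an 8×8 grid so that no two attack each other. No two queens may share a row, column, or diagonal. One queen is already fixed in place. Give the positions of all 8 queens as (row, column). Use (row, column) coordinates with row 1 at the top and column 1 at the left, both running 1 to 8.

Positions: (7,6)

(1,5) (2,3) (3,1) (4,7) (5,2) (6,8) (7,6) (8,4)

Row 1: attacked by (7,6)→{6}. Safe: 1, 2, 3, 4, 5, 7, 8. Place at column 5.
Row 2: attacked by (1,5)→{4,5,6}; (7,6)→{1,6}. Safe: 2, 3, 7, 8. Place at column 3.
Row 3: attacked by (1,5)→{3,5,7}; (2,3)→{2,3,4}; (7,6)→{2,6}. Safe: 1, 8. Place at column 1.
Row 4: attacked by (1,5)→{2,5,8}; (2,3)→{1,3,5}; (3,1)→{1,2}; (7,6)→{3,6}. Safe: 4, 7. Place at column 7.
Row 5: attacked by (1,5)→{1,5}; (2,3)→{3,6}; (3,1)→{1,3}; (4,7)→{6,7,8}; (7,6)→{4,6,8}. Safe: 2. Place at column 2.
Row 6: attacked by (1,5)→{5}; (2,3)→{3,7}; (3,1)→{1,4}; (4,7)→{5,7}; (5,2)→{1,2,3}; (7,6)→{5,6,7}. Safe: 8. Place at column 8.
Row 8: attacked by (1,5)→{5}; (2,3)→{3}; (3,1)→{1,6}; (4,7)→{3,7}; (5,2)→{2,5}; (6,8)→{6,8}; (7,6)→{5,6,7}. Safe: 4. Place at column 4.
Columns [5, 3, 1, 7, 2, 8, 6, 4], r−c [-4, -1, 2, -3, 3, -2, 1, 4], r+c [6, 5, 4, 11, 7, 14, 13, 12] are all distinct, so no two queens attack.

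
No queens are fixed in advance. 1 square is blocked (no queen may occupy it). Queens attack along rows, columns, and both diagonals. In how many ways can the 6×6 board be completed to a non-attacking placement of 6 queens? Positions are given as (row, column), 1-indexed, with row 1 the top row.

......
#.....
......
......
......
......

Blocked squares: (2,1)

Branch on row 1: col 1 → 0; col 2 → 1; col 3 → 1; col 4 → 0; col 5 → 1; col 6 → 0.
Sum: 0 + 1 + 1 + 0 + 1 + 0 = 3.

3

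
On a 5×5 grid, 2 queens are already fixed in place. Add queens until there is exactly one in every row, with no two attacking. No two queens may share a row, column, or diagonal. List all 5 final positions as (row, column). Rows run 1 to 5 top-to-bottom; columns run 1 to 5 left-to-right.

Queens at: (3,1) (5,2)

(1,5) (2,3) (3,1) (4,4) (5,2)

Row 1: attacked by (3,1)→{1,3}; (5,2)→{2}. Safe: 4, 5. Place at column 5.
Row 2: attacked by (1,5)→{4,5}; (3,1)→{1,2}; (5,2)→{2,5}. Safe: 3. Place at column 3.
Row 4: attacked by (1,5)→{2,5}; (2,3)→{1,3,5}; (3,1)→{1,2}; (5,2)→{1,2,3}. Safe: 4. Place at column 4.
Columns [5, 3, 1, 4, 2], r−c [-4, -1, 2, 0, 3], r+c [6, 5, 4, 8, 7] are all distinct, so no two queens attack.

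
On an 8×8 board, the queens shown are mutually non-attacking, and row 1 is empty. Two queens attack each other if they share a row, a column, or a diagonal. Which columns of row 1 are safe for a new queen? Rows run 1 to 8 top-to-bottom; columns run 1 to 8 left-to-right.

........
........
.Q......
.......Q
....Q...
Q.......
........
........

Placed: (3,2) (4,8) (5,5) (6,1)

(3,2) attacks row 1 at column 2 and diagonals 4.
(4,8) attacks row 1 at column 8 and diagonals 5.
(5,5) attacks row 1 at column 5 and diagonals 1.
(6,1) attacks row 1 at column 1 and diagonals 6.
Attacked columns: {1, 2, 4, 5, 6, 8}. Safe: {3, 7}.

columns 3, 7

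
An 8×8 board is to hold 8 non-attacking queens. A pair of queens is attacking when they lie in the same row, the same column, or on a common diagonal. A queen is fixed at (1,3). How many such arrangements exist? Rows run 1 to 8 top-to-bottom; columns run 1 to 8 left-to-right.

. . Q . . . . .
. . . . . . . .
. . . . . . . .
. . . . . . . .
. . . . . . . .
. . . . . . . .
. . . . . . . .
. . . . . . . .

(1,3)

16

Branch on row 2: col 1 → 1; col 5 → 4; col 6 → 8; col 7 → 2; col 8 → 1.
Sum: 1 + 4 + 8 + 2 + 1 = 16.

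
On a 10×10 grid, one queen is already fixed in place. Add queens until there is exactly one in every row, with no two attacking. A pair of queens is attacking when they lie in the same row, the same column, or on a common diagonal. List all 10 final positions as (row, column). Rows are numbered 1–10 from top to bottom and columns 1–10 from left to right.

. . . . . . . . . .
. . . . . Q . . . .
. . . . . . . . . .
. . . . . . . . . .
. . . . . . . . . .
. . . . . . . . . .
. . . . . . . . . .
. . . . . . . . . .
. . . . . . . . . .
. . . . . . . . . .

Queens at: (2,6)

Row 1: attacked by (2,6)→{5,6,7}. Safe: 1, 2, 3, 4, 8, 9, 10. Place at column 3.
Row 3: attacked by (1,3)→{1,3,5}; (2,6)→{5,6,7}. Safe: 2, 4, 8, 9, 10. Place at column 4.
Row 4: attacked by (1,3)→{3,6}; (2,6)→{4,6,8}; (3,4)→{3,4,5}. Safe: 1, 2, 7, 9, 10. Place at column 10.
Row 5: attacked by (1,3)→{3,7}; (2,6)→{3,6,9}; (3,4)→{2,4,6}; (4,10)→{9,10}. Safe: 1, 5, 8. Place at column 1.
Row 6: attacked by (1,3)→{3,8}; (2,6)→{2,6,10}; (3,4)→{1,4,7}; (4,10)→{8,10}; (5,1)→{1,2}. Safe: 5, 9. Place at column 9.
Row 7: attacked by (1,3)→{3,9}; (2,6)→{1,6}; (3,4)→{4,8}; (4,10)→{7,10}; (5,1)→{1,3}; (6,9)→{8,9,10}. Safe: 2, 5. Place at column 5.
Row 8: attacked by (1,3)→{3,10}; (2,6)→{6}; (3,4)→{4,9}; (4,10)→{6,10}; (5,1)→{1,4}; (6,9)→{7,9}; (7,5)→{4,5,6}. Safe: 2, 8. Place at column 8.
Row 9: attacked by (1,3)→{3}; (2,6)→{6}; (3,4)→{4,10}; (4,10)→{5,10}; (5,1)→{1,5}; (6,9)→{6,9}; (7,5)→{3,5,7}; (8,8)→{7,8,9}. Safe: 2. Place at column 2.
Row 10: attacked by (1,3)→{3}; (2,6)→{6}; (3,4)→{4}; (4,10)→{4,10}; (5,1)→{1,6}; (6,9)→{5,9}; (7,5)→{2,5,8}; (8,8)→{6,8,10}; (9,2)→{1,2,3}. Safe: 7. Place at column 7.
Columns [3, 6, 4, 10, 1, 9, 5, 8, 2, 7], r−c [-2, -4, -1, -6, 4, -3, 2, 0, 7, 3], r+c [4, 8, 7, 14, 6, 15, 12, 16, 11, 17] are all distinct, so no two queens attack.

(1,3) (2,6) (3,4) (4,10) (5,1) (6,9) (7,5) (8,8) (9,2) (10,7)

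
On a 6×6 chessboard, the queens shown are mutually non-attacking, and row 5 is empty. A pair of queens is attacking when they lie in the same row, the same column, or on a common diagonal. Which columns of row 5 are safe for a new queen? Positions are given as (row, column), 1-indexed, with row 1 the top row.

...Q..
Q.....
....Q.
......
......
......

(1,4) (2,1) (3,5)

(1,4) attacks row 5 at column 4.
(2,1) attacks row 5 at column 1 and diagonals 4.
(3,5) attacks row 5 at column 5 and diagonals 3.
Attacked columns: {1, 3, 4, 5}. Safe: {2, 6}.

columns 2, 6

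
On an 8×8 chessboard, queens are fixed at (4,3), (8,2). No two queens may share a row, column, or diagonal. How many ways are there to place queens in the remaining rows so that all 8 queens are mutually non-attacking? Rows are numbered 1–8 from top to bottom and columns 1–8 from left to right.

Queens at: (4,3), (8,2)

Branch on row 1: col 1 → 0; col 4 → 2; col 5 → 1; col 7 → 0; col 8 → 0.
Sum: 0 + 2 + 1 + 0 + 0 = 3.

3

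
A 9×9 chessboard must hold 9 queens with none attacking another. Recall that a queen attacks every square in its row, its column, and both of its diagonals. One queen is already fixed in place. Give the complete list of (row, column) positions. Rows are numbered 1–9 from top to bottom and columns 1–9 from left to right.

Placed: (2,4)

Row 1: attacked by (2,4)→{3,4,5}. Safe: 1, 2, 6, 7, 8, 9. Place at column 6.
Row 3: attacked by (1,6)→{4,6,8}; (2,4)→{3,4,5}. Safe: 1, 2, 7, 9. Place at column 1.
Row 4: attacked by (1,6)→{3,6,9}; (2,4)→{2,4,6}; (3,1)→{1,2}. Safe: 5, 7, 8. Place at column 7.
Row 5: attacked by (1,6)→{2,6}; (2,4)→{1,4,7}; (3,1)→{1,3}; (4,7)→{6,7,8}. Safe: 5, 9. Place at column 9.
Row 6: attacked by (1,6)→{1,6}; (2,4)→{4,8}; (3,1)→{1,4}; (4,7)→{5,7,9}; (5,9)→{8,9}. Safe: 2, 3. Place at column 2.
Row 7: attacked by (1,6)→{6}; (2,4)→{4,9}; (3,1)→{1,5}; (4,7)→{4,7}; (5,9)→{7,9}; (6,2)→{1,2,3}. Safe: 8. Place at column 8.
Row 8: attacked by (1,6)→{6}; (2,4)→{4}; (3,1)→{1,6}; (4,7)→{3,7}; (5,9)→{6,9}; (6,2)→{2,4}; (7,8)→{7,8,9}. Safe: 5. Place at column 5.
Row 9: attacked by (1,6)→{6}; (2,4)→{4}; (3,1)→{1,7}; (4,7)→{2,7}; (5,9)→{5,9}; (6,2)→{2,5}; (7,8)→{6,8}; (8,5)→{4,5,6}. Safe: 3. Place at column 3.
Columns [6, 4, 1, 7, 9, 2, 8, 5, 3], r−c [-5, -2, 2, -3, -4, 4, -1, 3, 6], r+c [7, 6, 4, 11, 14, 8, 15, 13, 12] are all distinct, so no two queens attack.

(1,6) (2,4) (3,1) (4,7) (5,9) (6,2) (7,8) (8,5) (9,3)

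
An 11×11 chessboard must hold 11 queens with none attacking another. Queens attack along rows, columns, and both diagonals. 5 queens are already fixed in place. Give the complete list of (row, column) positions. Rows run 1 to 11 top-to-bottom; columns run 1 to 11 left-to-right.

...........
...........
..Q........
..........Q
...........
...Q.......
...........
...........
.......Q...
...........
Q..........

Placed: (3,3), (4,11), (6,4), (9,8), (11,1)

(1,7) (2,5) (3,3) (4,11) (5,9) (6,4) (7,2) (8,10) (9,8) (10,6) (11,1)

Row 1: attacked by (3,3)→{1,3,5}; (4,11)→{8,11}; (6,4)→{4,9}; (9,8)→{8}; (11,1)→{1,11}. Safe: 2, 6, 7, 10. Place at column 7.
Row 2: attacked by (1,7)→{6,7,8}; (3,3)→{2,3,4}; (4,11)→{9,11}; (6,4)→{4,8}; (9,8)→{1,8}; (11,1)→{1,10}. Safe: 5. Place at column 5.
Row 5: attacked by (1,7)→{3,7,11}; (2,5)→{2,5,8}; (3,3)→{1,3,5}; (4,11)→{10,11}; (6,4)→{3,4,5}; (9,8)→{4,8}; (11,1)→{1,7}. Safe: 6, 9. Place at column 9.
Row 7: attacked by (1,7)→{1,7}; (2,5)→{5,10}; (3,3)→{3,7}; (4,11)→{8,11}; (5,9)→{7,9,11}; (6,4)→{3,4,5}; (9,8)→{6,8,10}; (11,1)→{1,5}. Safe: 2. Place at column 2.
Row 8: attacked by (1,7)→{7}; (2,5)→{5,11}; (3,3)→{3,8}; (4,11)→{7,11}; (5,9)→{6,9}; (6,4)→{2,4,6}; (7,2)→{1,2,3}; (9,8)→{7,8,9}; (11,1)→{1,4}. Safe: 10. Place at column 10.
Row 10: attacked by (1,7)→{7}; (2,5)→{5}; (3,3)→{3,10}; (4,11)→{5,11}; (5,9)→{4,9}; (6,4)→{4,8}; (7,2)→{2,5}; (8,10)→{8,10}; (9,8)→{7,8,9}; (11,1)→{1,2}. Safe: 6. Place at column 6.
Columns [7, 5, 3, 11, 9, 4, 2, 10, 8, 6, 1], r−c [-6, -3, 0, -7, -4, 2, 5, -2, 1, 4, 10], r+c [8, 7, 6, 15, 14, 10, 9, 18, 17, 16, 12] are all distinct, so no two queens attack.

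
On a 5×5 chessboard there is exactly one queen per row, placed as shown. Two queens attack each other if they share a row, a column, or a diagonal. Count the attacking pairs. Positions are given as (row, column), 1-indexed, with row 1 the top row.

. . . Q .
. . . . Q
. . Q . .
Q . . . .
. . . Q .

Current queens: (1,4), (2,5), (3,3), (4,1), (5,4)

3

Same column: (1,4)–(5,4) (column 4).
Same diagonal: (1,4)–(2,5) (|1−2| = |4−5| = 1); (1,4)–(4,1) (|1−4| = |4−1| = 3).
Total attacking pairs: 3.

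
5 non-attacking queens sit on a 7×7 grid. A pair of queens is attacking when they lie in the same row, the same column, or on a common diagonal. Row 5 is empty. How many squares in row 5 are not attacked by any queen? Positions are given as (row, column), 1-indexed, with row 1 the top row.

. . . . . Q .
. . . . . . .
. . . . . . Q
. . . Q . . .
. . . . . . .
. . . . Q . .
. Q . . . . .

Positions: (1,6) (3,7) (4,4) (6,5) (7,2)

(1,6) attacks row 5 at column 6 and diagonals 2.
(3,7) attacks row 5 at column 7 and diagonals 5.
(4,4) attacks row 5 at column 4 and diagonals 3, 5.
(6,5) attacks row 5 at column 5 and diagonals 4, 6.
(7,2) attacks row 5 at column 2 and diagonals 4.
Attacked columns: {2, 3, 4, 5, 6, 7}. Safe: {1}.

1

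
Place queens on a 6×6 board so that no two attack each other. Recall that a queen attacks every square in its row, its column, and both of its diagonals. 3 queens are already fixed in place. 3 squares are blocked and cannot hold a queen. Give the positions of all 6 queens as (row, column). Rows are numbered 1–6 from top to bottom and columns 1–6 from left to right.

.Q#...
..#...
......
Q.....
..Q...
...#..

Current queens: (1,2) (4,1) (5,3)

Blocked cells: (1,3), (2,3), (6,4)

Row 2: attacked by (1,2)→{1,2,3}; (4,1)→{1,3}; (5,3)→{3,6}. Blocked: 3. Safe: 4, 5. Place at column 4.
Row 3: attacked by (1,2)→{2,4}; (2,4)→{3,4,5}; (4,1)→{1,2}; (5,3)→{1,3,5}. Safe: 6. Place at column 6.
Row 6: attacked by (1,2)→{2}; (2,4)→{4}; (3,6)→{3,6}; (4,1)→{1,3}; (5,3)→{2,3,4}. Blocked: 4. Safe: 5. Place at column 5.
Columns [2, 4, 6, 1, 3, 5], r−c [-1, -2, -3, 3, 2, 1], r+c [3, 6, 9, 5, 8, 11] are all distinct, so no two queens attack.

(1,2) (2,4) (3,6) (4,1) (5,3) (6,5)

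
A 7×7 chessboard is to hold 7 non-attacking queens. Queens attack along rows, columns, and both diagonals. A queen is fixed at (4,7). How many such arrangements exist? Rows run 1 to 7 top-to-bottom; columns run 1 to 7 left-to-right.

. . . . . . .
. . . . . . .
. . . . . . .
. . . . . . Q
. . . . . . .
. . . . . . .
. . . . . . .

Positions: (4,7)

6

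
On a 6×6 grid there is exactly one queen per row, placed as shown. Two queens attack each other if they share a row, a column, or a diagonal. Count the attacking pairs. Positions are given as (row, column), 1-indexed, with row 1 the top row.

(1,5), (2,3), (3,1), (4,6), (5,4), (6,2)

0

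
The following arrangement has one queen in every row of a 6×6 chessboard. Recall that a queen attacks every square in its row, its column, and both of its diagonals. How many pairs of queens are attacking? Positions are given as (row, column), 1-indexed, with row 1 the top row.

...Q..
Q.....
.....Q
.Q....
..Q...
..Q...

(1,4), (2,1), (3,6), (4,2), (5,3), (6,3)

Same column: (5,3)–(6,3) (column 3).
Same diagonal: (1,4)–(3,6) (|1−3| = |4−6| = 2); (3,6)–(6,3) (|3−6| = |6−3| = 3); (4,2)–(5,3) (|4−5| = |2−3| = 1).
Total attacking pairs: 4.

4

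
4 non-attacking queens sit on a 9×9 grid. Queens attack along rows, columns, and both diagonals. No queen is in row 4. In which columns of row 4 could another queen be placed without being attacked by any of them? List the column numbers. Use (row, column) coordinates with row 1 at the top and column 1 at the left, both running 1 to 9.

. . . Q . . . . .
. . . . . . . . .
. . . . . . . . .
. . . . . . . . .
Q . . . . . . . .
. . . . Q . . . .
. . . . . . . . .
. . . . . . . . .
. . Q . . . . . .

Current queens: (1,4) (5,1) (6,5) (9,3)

columns 6, 9

(1,4) attacks row 4 at column 4 and diagonals 1, 7.
(5,1) attacks row 4 at column 1 and diagonals 2.
(6,5) attacks row 4 at column 5 and diagonals 3, 7.
(9,3) attacks row 4 at column 3 and diagonals 8.
Attacked columns: {1, 2, 3, 4, 5, 7, 8}. Safe: {6, 9}.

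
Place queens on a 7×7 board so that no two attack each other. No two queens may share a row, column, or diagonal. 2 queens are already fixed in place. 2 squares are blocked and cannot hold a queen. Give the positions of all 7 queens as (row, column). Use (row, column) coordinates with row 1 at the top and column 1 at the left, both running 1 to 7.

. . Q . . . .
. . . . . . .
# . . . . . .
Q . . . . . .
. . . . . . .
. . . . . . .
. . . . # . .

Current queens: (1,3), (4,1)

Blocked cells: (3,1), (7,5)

(1,3) (2,7) (3,4) (4,1) (5,5) (6,2) (7,6)

Row 2: attacked by (1,3)→{2,3,4}; (4,1)→{1,3}. Safe: 5, 6, 7. Place at column 7.
Row 3: attacked by (1,3)→{1,3,5}; (2,7)→{6,7}; (4,1)→{1,2}. Blocked: 1. Safe: 4. Place at column 4.
Row 5: attacked by (1,3)→{3,7}; (2,7)→{4,7}; (3,4)→{2,4,6}; (4,1)→{1,2}. Safe: 5. Place at column 5.
Row 6: attacked by (1,3)→{3}; (2,7)→{3,7}; (3,4)→{1,4,7}; (4,1)→{1,3}; (5,5)→{4,5,6}. Safe: 2. Place at column 2.
Row 7: attacked by (1,3)→{3}; (2,7)→{2,7}; (3,4)→{4}; (4,1)→{1,4}; (5,5)→{3,5,7}; (6,2)→{1,2,3}. Blocked: 5. Safe: 6. Place at column 6.
Columns [3, 7, 4, 1, 5, 2, 6], r−c [-2, -5, -1, 3, 0, 4, 1], r+c [4, 9, 7, 5, 10, 8, 13] are all distinct, so no two queens attack.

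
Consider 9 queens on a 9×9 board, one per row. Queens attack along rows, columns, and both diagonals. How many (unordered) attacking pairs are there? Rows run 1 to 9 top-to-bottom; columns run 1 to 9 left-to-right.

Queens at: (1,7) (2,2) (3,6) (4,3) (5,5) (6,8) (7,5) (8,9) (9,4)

2

Same column: (5,5)–(7,5) (column 5).
Same diagonal: (2,2)–(5,5) (|2−5| = |2−5| = 3).
Total attacking pairs: 2.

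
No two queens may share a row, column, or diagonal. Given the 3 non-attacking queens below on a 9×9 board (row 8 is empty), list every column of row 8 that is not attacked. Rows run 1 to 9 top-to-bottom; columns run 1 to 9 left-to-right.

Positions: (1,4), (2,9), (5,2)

columns 1, 6, 7, 8

(1,4) attacks row 8 at column 4.
(2,9) attacks row 8 at column 9 and diagonals 3.
(5,2) attacks row 8 at column 2 and diagonals 5.
Attacked columns: {2, 3, 4, 5, 9}. Safe: {1, 6, 7, 8}.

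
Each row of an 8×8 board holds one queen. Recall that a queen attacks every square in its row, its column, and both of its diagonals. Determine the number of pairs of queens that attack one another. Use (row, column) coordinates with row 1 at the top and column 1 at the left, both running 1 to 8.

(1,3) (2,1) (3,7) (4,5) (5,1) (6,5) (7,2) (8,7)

7

Same column: (2,1)–(5,1) (column 1); (3,7)–(8,7) (column 7); (4,5)–(6,5) (column 5).
Same diagonal: (2,1)–(6,5) (|2−6| = |1−5| = 4); (2,1)–(8,7) (|2−8| = |1−7| = 6); (4,5)–(7,2) (|4−7| = |5−2| = 3); (6,5)–(8,7) (|6−8| = |5−7| = 2).
Total attacking pairs: 7.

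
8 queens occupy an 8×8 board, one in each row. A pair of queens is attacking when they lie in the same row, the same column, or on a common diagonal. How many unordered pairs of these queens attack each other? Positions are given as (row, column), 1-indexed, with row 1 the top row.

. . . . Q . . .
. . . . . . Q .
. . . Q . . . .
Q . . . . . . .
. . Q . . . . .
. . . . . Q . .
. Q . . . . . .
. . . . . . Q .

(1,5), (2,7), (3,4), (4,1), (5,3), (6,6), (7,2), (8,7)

Same column: (2,7)–(8,7) (column 7).
Same diagonal: (2,7)–(7,2) (|2−7| = |7−2| = 5).
Total attacking pairs: 2.

2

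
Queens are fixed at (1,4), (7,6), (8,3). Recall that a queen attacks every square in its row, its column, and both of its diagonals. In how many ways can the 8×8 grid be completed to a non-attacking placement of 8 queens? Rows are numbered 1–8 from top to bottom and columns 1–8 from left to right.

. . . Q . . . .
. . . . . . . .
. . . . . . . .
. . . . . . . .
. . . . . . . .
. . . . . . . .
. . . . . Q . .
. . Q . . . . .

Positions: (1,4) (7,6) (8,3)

3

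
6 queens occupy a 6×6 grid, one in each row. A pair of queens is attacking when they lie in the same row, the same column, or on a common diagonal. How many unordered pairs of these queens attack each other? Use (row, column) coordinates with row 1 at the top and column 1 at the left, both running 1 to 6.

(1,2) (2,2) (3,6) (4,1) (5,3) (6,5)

Same column: (1,2)–(2,2) (column 2).
Total attacking pairs: 1.

1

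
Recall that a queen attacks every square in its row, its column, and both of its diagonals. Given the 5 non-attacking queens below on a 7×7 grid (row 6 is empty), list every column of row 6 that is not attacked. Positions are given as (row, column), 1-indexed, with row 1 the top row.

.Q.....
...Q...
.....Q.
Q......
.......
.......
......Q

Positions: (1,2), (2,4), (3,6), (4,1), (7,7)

(1,2) attacks row 6 at column 2 and diagonals 7.
(2,4) attacks row 6 at column 4.
(3,6) attacks row 6 at column 6 and diagonals 3.
(4,1) attacks row 6 at column 1 and diagonals 3.
(7,7) attacks row 6 at column 7 and diagonals 6.
Attacked columns: {1, 2, 3, 4, 6, 7}. Safe: {5}.

columns 5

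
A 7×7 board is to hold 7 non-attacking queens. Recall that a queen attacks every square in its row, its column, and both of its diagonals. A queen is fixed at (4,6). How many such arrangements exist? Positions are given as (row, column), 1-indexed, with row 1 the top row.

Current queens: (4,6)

6

Branch on row 1: col 1 → 1; col 2 → 0; col 4 → 2; col 5 → 2; col 7 → 1.
Sum: 1 + 0 + 2 + 2 + 1 = 6.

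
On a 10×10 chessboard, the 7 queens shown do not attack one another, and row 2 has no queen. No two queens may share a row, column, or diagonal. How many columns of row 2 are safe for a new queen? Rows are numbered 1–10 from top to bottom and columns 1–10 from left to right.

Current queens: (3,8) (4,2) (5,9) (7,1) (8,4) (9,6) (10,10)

2

(3,8) attacks row 2 at column 8 and diagonals 7, 9.
(4,2) attacks row 2 at column 2 and diagonals 4.
(5,9) attacks row 2 at column 9 and diagonals 6.
(7,1) attacks row 2 at column 1 and diagonals 6.
(8,4) attacks row 2 at column 4 and diagonals 10.
(9,6) attacks row 2 at column 6.
(10,10) attacks row 2 at column 10 and diagonals 2.
Attacked columns: {1, 2, 4, 6, 7, 8, 9, 10}. Safe: {3, 5}.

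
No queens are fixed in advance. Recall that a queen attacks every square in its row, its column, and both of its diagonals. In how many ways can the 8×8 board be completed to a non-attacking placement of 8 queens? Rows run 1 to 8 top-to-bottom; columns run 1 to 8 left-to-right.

92

Branch on row 1: col 1 → 4; col 2 → 8; col 3 → 16; col 4 → 18; col 5 → 18; col 6 → 16; col 7 → 8; col 8 → 4.
Sum: 4 + 8 + 16 + 18 + 18 + 16 + 8 + 4 = 92.
(This is the classic 8-queens count.)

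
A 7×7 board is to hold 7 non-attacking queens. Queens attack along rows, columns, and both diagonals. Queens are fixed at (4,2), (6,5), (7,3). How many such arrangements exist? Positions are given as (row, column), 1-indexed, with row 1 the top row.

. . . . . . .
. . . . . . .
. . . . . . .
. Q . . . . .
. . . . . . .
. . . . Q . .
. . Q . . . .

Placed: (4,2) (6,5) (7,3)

1

Branch on row 1: col 1 → 1; col 4 → 0; col 6 → 0; col 7 → 0.
Sum: 1 + 0 + 0 + 0 = 1.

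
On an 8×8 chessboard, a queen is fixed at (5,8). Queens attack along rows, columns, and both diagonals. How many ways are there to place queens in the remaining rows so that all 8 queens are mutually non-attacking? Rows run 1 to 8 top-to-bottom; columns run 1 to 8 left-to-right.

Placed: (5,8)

18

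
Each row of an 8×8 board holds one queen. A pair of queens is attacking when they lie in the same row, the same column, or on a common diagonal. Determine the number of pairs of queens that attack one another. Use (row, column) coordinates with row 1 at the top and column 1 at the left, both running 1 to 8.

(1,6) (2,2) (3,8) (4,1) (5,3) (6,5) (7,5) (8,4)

5

Same column: (6,5)–(7,5) (column 5).
Same diagonal: (1,6)–(3,8) (|1−3| = |6−8| = 2); (3,8)–(6,5) (|3−6| = |8−5| = 3); (5,3)–(7,5) (|5−7| = |3−5| = 2); (7,5)–(8,4) (|7−8| = |5−4| = 1).
Total attacking pairs: 5.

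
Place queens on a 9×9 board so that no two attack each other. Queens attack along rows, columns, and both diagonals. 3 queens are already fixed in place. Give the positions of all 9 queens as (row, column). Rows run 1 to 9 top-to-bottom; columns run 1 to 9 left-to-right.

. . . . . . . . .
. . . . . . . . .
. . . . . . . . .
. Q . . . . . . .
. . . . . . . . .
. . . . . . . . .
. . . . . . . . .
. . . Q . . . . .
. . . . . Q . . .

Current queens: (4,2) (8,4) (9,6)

Row 1: attacked by (4,2)→{2,5}; (8,4)→{4}; (9,6)→{6}. Safe: 1, 3, 7, 8, 9. Place at column 9.
Row 2: attacked by (1,9)→{8,9}; (4,2)→{2,4}; (8,4)→{4}; (9,6)→{6}. Safe: 1, 3, 5, 7. Place at column 3.
Row 3: attacked by (1,9)→{7,9}; (2,3)→{2,3,4}; (4,2)→{1,2,3}; (8,4)→{4,9}; (9,6)→{6}. Safe: 5, 8. Place at column 5.
Row 5: attacked by (1,9)→{5,9}; (2,3)→{3,6}; (3,5)→{3,5,7}; (4,2)→{1,2,3}; (8,4)→{1,4,7}; (9,6)→{2,6}. Safe: 8. Place at column 8.
Row 6: attacked by (1,9)→{4,9}; (2,3)→{3,7}; (3,5)→{2,5,8}; (4,2)→{2,4}; (5,8)→{7,8,9}; (8,4)→{2,4,6}; (9,6)→{3,6,9}. Safe: 1. Place at column 1.
Row 7: attacked by (1,9)→{3,9}; (2,3)→{3,8}; (3,5)→{1,5,9}; (4,2)→{2,5}; (5,8)→{6,8}; (6,1)→{1,2}; (8,4)→{3,4,5}; (9,6)→{4,6,8}. Safe: 7. Place at column 7.
Columns [9, 3, 5, 2, 8, 1, 7, 4, 6], r−c [-8, -1, -2, 2, -3, 5, 0, 4, 3], r+c [10, 5, 8, 6, 13, 7, 14, 12, 15] are all distinct, so no two queens attack.

(1,9) (2,3) (3,5) (4,2) (5,8) (6,1) (7,7) (8,4) (9,6)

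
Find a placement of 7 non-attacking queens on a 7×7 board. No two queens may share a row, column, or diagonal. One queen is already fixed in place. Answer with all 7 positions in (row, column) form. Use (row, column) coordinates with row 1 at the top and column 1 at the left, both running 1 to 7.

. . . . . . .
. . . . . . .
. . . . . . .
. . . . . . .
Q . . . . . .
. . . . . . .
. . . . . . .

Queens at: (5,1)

(1,3) (2,6) (3,2) (4,5) (5,1) (6,4) (7,7)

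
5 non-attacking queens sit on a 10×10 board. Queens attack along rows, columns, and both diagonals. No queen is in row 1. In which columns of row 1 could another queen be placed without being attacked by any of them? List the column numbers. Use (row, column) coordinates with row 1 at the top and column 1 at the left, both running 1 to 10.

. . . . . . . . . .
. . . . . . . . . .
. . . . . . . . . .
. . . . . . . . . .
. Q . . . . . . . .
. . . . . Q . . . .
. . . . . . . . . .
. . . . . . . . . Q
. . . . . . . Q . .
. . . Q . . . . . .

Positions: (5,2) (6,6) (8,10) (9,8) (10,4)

(5,2) attacks row 1 at column 2 and diagonals 6.
(6,6) attacks row 1 at column 6 and diagonals 1.
(8,10) attacks row 1 at column 10 and diagonals 3.
(9,8) attacks row 1 at column 8.
(10,4) attacks row 1 at column 4.
Attacked columns: {1, 2, 3, 4, 6, 8, 10}. Safe: {5, 7, 9}.

columns 5, 7, 9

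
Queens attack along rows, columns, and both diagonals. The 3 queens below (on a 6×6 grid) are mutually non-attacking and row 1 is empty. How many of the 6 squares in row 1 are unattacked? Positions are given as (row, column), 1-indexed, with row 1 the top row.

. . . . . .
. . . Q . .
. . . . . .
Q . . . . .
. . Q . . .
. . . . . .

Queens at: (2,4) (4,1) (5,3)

2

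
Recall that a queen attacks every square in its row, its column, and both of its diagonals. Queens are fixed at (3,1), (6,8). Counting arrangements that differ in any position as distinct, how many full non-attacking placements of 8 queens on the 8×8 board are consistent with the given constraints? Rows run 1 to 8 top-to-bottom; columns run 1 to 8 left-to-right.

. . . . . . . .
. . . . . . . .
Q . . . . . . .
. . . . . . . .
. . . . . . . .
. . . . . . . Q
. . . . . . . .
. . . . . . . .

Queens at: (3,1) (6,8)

5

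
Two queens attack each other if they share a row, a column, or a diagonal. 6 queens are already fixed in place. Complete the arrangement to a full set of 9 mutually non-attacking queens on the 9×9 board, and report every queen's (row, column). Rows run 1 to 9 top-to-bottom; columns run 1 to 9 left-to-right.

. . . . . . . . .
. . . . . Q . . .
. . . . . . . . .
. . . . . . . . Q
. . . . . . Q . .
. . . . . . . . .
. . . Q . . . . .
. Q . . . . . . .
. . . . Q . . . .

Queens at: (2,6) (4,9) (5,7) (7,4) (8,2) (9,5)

Row 1: attacked by (2,6)→{5,6,7}; (4,9)→{6,9}; (5,7)→{3,7}; (7,4)→{4}; (8,2)→{2,9}; (9,5)→{5}. Safe: 1, 8. Place at column 8.
Row 3: attacked by (1,8)→{6,8}; (2,6)→{5,6,7}; (4,9)→{8,9}; (5,7)→{5,7,9}; (7,4)→{4,8}; (8,2)→{2,7}; (9,5)→{5}. Safe: 1, 3. Place at column 3.
Row 6: attacked by (1,8)→{3,8}; (2,6)→{2,6}; (3,3)→{3,6}; (4,9)→{7,9}; (5,7)→{6,7,8}; (7,4)→{3,4,5}; (8,2)→{2,4}; (9,5)→{2,5,8}. Safe: 1. Place at column 1.
Columns [8, 6, 3, 9, 7, 1, 4, 2, 5], r−c [-7, -4, 0, -5, -2, 5, 3, 6, 4], r+c [9, 8, 6, 13, 12, 7, 11, 10, 14] are all distinct, so no two queens attack.

(1,8) (2,6) (3,3) (4,9) (5,7) (6,1) (7,4) (8,2) (9,5)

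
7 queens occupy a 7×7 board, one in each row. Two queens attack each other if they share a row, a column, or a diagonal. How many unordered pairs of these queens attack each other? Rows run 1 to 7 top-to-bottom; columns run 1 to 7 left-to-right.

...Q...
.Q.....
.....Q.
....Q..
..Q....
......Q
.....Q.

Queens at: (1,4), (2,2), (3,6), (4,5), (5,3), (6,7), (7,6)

Same column: (3,6)–(7,6) (column 6).
Same diagonal: (1,4)–(3,6) (|1−3| = |4−6| = 2); (3,6)–(4,5) (|3−4| = |6−5| = 1); (4,5)–(6,7) (|4−6| = |5−7| = 2); (6,7)–(7,6) (|6−7| = |7−6| = 1).
Total attacking pairs: 5.

5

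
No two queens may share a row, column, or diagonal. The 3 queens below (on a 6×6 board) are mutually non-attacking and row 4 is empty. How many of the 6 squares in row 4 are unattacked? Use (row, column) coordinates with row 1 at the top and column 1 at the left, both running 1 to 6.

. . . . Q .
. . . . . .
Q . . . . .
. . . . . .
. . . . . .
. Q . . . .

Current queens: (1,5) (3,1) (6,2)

(1,5) attacks row 4 at column 5 and diagonals 2.
(3,1) attacks row 4 at column 1 and diagonals 2.
(6,2) attacks row 4 at column 2 and diagonals 4.
Attacked columns: {1, 2, 4, 5}. Safe: {3, 6}.

2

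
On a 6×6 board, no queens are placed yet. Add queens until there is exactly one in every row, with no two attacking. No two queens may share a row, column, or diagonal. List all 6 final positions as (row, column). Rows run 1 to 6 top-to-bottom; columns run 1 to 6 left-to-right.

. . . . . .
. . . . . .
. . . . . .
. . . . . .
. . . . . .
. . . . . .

(1,3) (2,6) (3,2) (4,5) (5,1) (6,4)

Row 1: Safe: 1, 2, 3, 4, 5, 6. Place at column 3.
Row 2: attacked by (1,3)→{2,3,4}. Safe: 1, 5, 6. Place at column 6.
Row 3: attacked by (1,3)→{1,3,5}; (2,6)→{5,6}. Safe: 2, 4. Place at column 2.
Row 4: attacked by (1,3)→{3,6}; (2,6)→{4,6}; (3,2)→{1,2,3}. Safe: 5. Place at column 5.
Row 5: attacked by (1,3)→{3}; (2,6)→{3,6}; (3,2)→{2,4}; (4,5)→{4,5,6}. Safe: 1. Place at column 1.
Row 6: attacked by (1,3)→{3}; (2,6)→{2,6}; (3,2)→{2,5}; (4,5)→{3,5}; (5,1)→{1,2}. Safe: 4. Place at column 4.
Columns [3, 6, 2, 5, 1, 4], r−c [-2, -4, 1, -1, 4, 2], r+c [4, 8, 5, 9, 6, 10] are all distinct, so no two queens attack.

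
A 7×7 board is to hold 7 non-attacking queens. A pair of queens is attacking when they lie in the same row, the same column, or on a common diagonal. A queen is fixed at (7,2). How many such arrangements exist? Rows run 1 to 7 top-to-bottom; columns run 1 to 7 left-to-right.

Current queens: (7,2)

7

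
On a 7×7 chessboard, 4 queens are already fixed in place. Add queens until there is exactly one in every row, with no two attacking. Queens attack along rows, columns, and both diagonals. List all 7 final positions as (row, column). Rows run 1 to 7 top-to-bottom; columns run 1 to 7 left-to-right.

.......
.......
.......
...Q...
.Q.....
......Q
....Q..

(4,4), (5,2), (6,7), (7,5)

(1,3) (2,1) (3,6) (4,4) (5,2) (6,7) (7,5)

Row 1: attacked by (4,4)→{1,4,7}; (5,2)→{2,6}; (6,7)→{2,7}; (7,5)→{5}. Safe: 3. Place at column 3.
Row 2: attacked by (1,3)→{2,3,4}; (4,4)→{2,4,6}; (5,2)→{2,5}; (6,7)→{3,7}; (7,5)→{5}. Safe: 1. Place at column 1.
Row 3: attacked by (1,3)→{1,3,5}; (2,1)→{1,2}; (4,4)→{3,4,5}; (5,2)→{2,4}; (6,7)→{4,7}; (7,5)→{1,5}. Safe: 6. Place at column 6.
Columns [3, 1, 6, 4, 2, 7, 5], r−c [-2, 1, -3, 0, 3, -1, 2], r+c [4, 3, 9, 8, 7, 13, 12] are all distinct, so no two queens attack.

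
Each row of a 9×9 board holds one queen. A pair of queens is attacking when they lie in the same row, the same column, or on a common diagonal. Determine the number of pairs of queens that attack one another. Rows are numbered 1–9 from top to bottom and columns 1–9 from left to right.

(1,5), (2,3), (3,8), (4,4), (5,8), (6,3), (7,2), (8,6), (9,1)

3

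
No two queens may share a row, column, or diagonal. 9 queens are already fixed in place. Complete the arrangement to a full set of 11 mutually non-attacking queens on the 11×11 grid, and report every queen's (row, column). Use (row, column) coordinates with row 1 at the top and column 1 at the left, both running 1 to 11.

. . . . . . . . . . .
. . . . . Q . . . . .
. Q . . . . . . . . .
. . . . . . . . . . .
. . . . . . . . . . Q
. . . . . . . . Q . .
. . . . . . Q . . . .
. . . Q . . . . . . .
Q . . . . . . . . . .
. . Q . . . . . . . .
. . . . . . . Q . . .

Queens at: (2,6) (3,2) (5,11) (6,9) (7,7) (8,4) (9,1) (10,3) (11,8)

(1,10) (2,6) (3,2) (4,5) (5,11) (6,9) (7,7) (8,4) (9,1) (10,3) (11,8)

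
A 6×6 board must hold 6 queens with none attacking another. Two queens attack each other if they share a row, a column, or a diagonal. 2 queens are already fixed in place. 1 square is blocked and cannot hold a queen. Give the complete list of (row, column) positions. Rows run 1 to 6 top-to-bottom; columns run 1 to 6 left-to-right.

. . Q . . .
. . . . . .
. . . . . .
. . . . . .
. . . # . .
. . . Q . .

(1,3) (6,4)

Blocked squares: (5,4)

(1,3) (2,6) (3,2) (4,5) (5,1) (6,4)

Row 2: attacked by (1,3)→{2,3,4}; (6,4)→{4}. Safe: 1, 5, 6. Place at column 6.
Row 3: attacked by (1,3)→{1,3,5}; (2,6)→{5,6}; (6,4)→{1,4}. Safe: 2. Place at column 2.
Row 4: attacked by (1,3)→{3,6}; (2,6)→{4,6}; (3,2)→{1,2,3}; (6,4)→{2,4,6}. Safe: 5. Place at column 5.
Row 5: attacked by (1,3)→{3}; (2,6)→{3,6}; (3,2)→{2,4}; (4,5)→{4,5,6}; (6,4)→{3,4,5}. Blocked: 4. Safe: 1. Place at column 1.
Columns [3, 6, 2, 5, 1, 4], r−c [-2, -4, 1, -1, 4, 2], r+c [4, 8, 5, 9, 6, 10] are all distinct, so no two queens attack.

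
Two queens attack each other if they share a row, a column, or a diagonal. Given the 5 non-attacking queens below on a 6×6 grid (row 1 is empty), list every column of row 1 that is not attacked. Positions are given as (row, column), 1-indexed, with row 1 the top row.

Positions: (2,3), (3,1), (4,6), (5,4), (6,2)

columns 5

(2,3) attacks row 1 at column 3 and diagonals 2, 4.
(3,1) attacks row 1 at column 1 and diagonals 3.
(4,6) attacks row 1 at column 6 and diagonals 3.
(5,4) attacks row 1 at column 4.
(6,2) attacks row 1 at column 2.
Attacked columns: {1, 2, 3, 4, 6}. Safe: {5}.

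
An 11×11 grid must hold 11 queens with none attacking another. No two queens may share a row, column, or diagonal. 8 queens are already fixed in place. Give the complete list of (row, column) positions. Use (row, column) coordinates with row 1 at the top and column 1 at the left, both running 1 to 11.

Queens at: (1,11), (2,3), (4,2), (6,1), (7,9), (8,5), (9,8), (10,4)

Row 3: attacked by (1,11)→{9,11}; (2,3)→{2,3,4}; (4,2)→{1,2,3}; (6,1)→{1,4}; (7,9)→{5,9}; (8,5)→{5,10}; (9,8)→{2,8}; (10,4)→{4,11}. Safe: 6, 7. Place at column 6.
Row 5: attacked by (1,11)→{7,11}; (2,3)→{3,6}; (3,6)→{4,6,8}; (4,2)→{1,2,3}; (6,1)→{1,2}; (7,9)→{7,9,11}; (8,5)→{2,5,8}; (9,8)→{4,8}; (10,4)→{4,9}. Safe: 10. Place at column 10.
Row 11: attacked by (1,11)→{1,11}; (2,3)→{3}; (3,6)→{6}; (4,2)→{2,9}; (5,10)→{4,10}; (6,1)→{1,6}; (7,9)→{5,9}; (8,5)→{2,5,8}; (9,8)→{6,8,10}; (10,4)→{3,4,5}. Safe: 7. Place at column 7.
Columns [11, 3, 6, 2, 10, 1, 9, 5, 8, 4, 7], r−c [-10, -1, -3, 2, -5, 5, -2, 3, 1, 6, 4], r+c [12, 5, 9, 6, 15, 7, 16, 13, 17, 14, 18] are all distinct, so no two queens attack.

(1,11) (2,3) (3,6) (4,2) (5,10) (6,1) (7,9) (8,5) (9,8) (10,4) (11,7)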